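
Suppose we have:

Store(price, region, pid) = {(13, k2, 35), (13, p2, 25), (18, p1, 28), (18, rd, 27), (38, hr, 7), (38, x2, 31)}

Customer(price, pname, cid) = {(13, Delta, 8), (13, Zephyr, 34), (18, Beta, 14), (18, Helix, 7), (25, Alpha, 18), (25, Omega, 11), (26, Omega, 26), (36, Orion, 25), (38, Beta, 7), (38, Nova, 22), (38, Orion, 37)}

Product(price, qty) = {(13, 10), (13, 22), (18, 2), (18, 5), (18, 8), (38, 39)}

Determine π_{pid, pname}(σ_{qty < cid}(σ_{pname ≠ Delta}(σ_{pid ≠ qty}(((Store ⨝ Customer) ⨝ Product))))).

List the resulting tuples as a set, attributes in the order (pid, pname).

{(25, Zephyr), (27, Beta), (27, Helix), (28, Beta), (28, Helix), (35, Zephyr)}

Store ⋈ Customer (natural join on price): {(13, k2, 35, Delta, 8), (13, k2, 35, Zephyr, 34), (13, p2, 25, Delta, 8), (13, p2, 25, Zephyr, 34), (18, p1, 28, Beta, 14), (18, p1, 28, Helix, 7), (18, rd, 27, Beta, 14), (18, rd, 27, Helix, 7), (38, hr, 7, Beta, 7), (38, hr, 7, Nova, 22), (38, hr, 7, Orion, 37), (38, x2, 31, Beta, 7), (38, x2, 31, Nova, 22), (38, x2, 31, Orion, 37)}
(Store ⨝ Customer) ⋈ Product (natural join on price): {(13, k2, 35, Delta, 8, 10), (13, k2, 35, Delta, 8, 22), (13, k2, 35, Zephyr, 34, 10), (13, k2, 35, Zephyr, 34, 22), (13, p2, 25, Delta, 8, 10), (13, p2, 25, Delta, 8, 22), (13, p2, 25, Zephyr, 34, 10), (13, p2, 25, Zephyr, 34, 22), (18, p1, 28, Beta, 14, 2), (18, p1, 28, Beta, 14, 5), (18, p1, 28, Beta, 14, 8), (18, p1, 28, Helix, 7, 2), (18, p1, 28, Helix, 7, 5), (18, p1, 28, Helix, 7, 8), (18, rd, 27, Beta, 14, 2), (18, rd, 27, Beta, 14, 5), (18, rd, 27, Beta, 14, 8), (18, rd, 27, Helix, 7, 2), (18, rd, 27, Helix, 7, 5), (18, rd, 27, Helix, 7, 8), (38, hr, 7, Beta, 7, 39), (38, hr, 7, Nova, 22, 39), (38, hr, 7, Orion, 37, 39), (38, x2, 31, Beta, 7, 39), (38, x2, 31, Nova, 22, 39), (38, x2, 31, Orion, 37, 39)}
Filtering on pid ≠ qty leaves {(13, k2, 35, Delta, 8, 10), (13, k2, 35, Delta, 8, 22), (13, k2, 35, Zephyr, 34, 10), (13, k2, 35, Zephyr, 34, 22), (13, p2, 25, Delta, 8, 10), (13, p2, 25, Delta, 8, 22), (13, p2, 25, Zephyr, 34, 10), (13, p2, 25, Zephyr, 34, 22), (18, p1, 28, Beta, 14, 2), (18, p1, 28, Beta, 14, 5), (18, p1, 28, Beta, 14, 8), (18, p1, 28, Helix, 7, 2), (18, p1, 28, Helix, 7, 5), (18, p1, 28, Helix, 7, 8), (18, rd, 27, Beta, 14, 2), (18, rd, 27, Beta, 14, 5), (18, rd, 27, Beta, 14, 8), (18, rd, 27, Helix, 7, 2), (18, rd, 27, Helix, 7, 5), (18, rd, 27, Helix, 7, 8), (38, hr, 7, Beta, 7, 39), (38, hr, 7, Nova, 22, 39), (38, hr, 7, Orion, 37, 39), (38, x2, 31, Beta, 7, 39), (38, x2, 31, Nova, 22, 39), (38, x2, 31, Orion, 37, 39)}.
Filtering on pname ≠ Delta leaves {(13, k2, 35, Zephyr, 34, 10), (13, k2, 35, Zephyr, 34, 22), (13, p2, 25, Zephyr, 34, 10), (13, p2, 25, Zephyr, 34, 22), (18, p1, 28, Beta, 14, 2), (18, p1, 28, Beta, 14, 5), (18, p1, 28, Beta, 14, 8), (18, p1, 28, Helix, 7, 2), (18, p1, 28, Helix, 7, 5), (18, p1, 28, Helix, 7, 8), (18, rd, 27, Beta, 14, 2), (18, rd, 27, Beta, 14, 5), (18, rd, 27, Beta, 14, 8), (18, rd, 27, Helix, 7, 2), (18, rd, 27, Helix, 7, 5), (18, rd, 27, Helix, 7, 8), (38, hr, 7, Beta, 7, 39), (38, hr, 7, Nova, 22, 39), (38, hr, 7, Orion, 37, 39), (38, x2, 31, Beta, 7, 39), (38, x2, 31, Nova, 22, 39), (38, x2, 31, Orion, 37, 39)}.
Filtering on qty < cid leaves {(13, k2, 35, Zephyr, 34, 10), (13, k2, 35, Zephyr, 34, 22), (13, p2, 25, Zephyr, 34, 10), (13, p2, 25, Zephyr, 34, 22), (18, p1, 28, Beta, 14, 2), (18, p1, 28, Beta, 14, 5), (18, p1, 28, Beta, 14, 8), (18, p1, 28, Helix, 7, 2), (18, p1, 28, Helix, 7, 5), (18, rd, 27, Beta, 14, 2), (18, rd, 27, Beta, 14, 5), (18, rd, 27, Beta, 14, 8), (18, rd, 27, Helix, 7, 2), (18, rd, 27, Helix, 7, 5)}.
Keep only column(s) pid, pname (8 duplicate(s) eliminated): {(25, Zephyr), (27, Beta), (27, Helix), (28, Beta), (28, Helix), (35, Zephyr)}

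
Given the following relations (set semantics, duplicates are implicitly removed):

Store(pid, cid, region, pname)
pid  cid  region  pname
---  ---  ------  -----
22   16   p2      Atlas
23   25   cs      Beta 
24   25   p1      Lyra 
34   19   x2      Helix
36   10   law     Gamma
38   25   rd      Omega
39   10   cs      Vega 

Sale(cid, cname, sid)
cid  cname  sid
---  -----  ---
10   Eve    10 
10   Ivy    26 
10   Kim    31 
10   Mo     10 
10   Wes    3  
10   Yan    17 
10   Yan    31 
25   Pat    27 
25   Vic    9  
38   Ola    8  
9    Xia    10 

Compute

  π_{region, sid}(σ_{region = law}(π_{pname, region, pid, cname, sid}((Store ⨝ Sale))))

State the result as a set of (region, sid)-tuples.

Joining Store and Sale on cid yields {(23, 25, cs, Beta, Pat, 27), (23, 25, cs, Beta, Vic, 9), (24, 25, p1, Lyra, Pat, 27), (24, 25, p1, Lyra, Vic, 9), (36, 10, law, Gamma, Eve, 10), (36, 10, law, Gamma, Ivy, 26), (36, 10, law, Gamma, Kim, 31), (36, 10, law, Gamma, Mo, 10), (36, 10, law, Gamma, Wes, 3), (36, 10, law, Gamma, Yan, 17), (36, 10, law, Gamma, Yan, 31), (38, 25, rd, Omega, Pat, 27), (38, 25, rd, Omega, Vic, 9), (39, 10, cs, Vega, Eve, 10), (39, 10, cs, Vega, Ivy, 26), (39, 10, cs, Vega, Kim, 31), (39, 10, cs, Vega, Mo, 10), (39, 10, cs, Vega, Wes, 3), (39, 10, cs, Vega, Yan, 17), (39, 10, cs, Vega, Yan, 31)}.
π_{pname, region, pid, cname, sid} gives {(Beta, cs, 23, Pat, 27), (Beta, cs, 23, Vic, 9), (Gamma, law, 36, Eve, 10), (Gamma, law, 36, Ivy, 26), (Gamma, law, 36, Kim, 31), (Gamma, law, 36, Mo, 10), (Gamma, law, 36, Wes, 3), (Gamma, law, 36, Yan, 17), (Gamma, law, 36, Yan, 31), (Lyra, p1, 24, Pat, 27), (Lyra, p1, 24, Vic, 9), (Omega, rd, 38, Pat, 27), (Omega, rd, 38, Vic, 9), (Vega, cs, 39, Eve, 10), (Vega, cs, 39, Ivy, 26), (Vega, cs, 39, Kim, 31), (Vega, cs, 39, Mo, 10), (Vega, cs, 39, Wes, 3), (Vega, cs, 39, Yan, 17), (Vega, cs, 39, Yan, 31)}.
Filtering on region = law leaves {(Gamma, law, 36, Eve, 10), (Gamma, law, 36, Ivy, 26), (Gamma, law, 36, Kim, 31), (Gamma, law, 36, Mo, 10), (Gamma, law, 36, Wes, 3), (Gamma, law, 36, Yan, 17), (Gamma, law, 36, Yan, 31)}.
π_{region, sid} gives {(law, 10), (law, 17), (law, 26), (law, 3), (law, 31)} (2 duplicate(s) eliminated).

{(law, 10), (law, 17), (law, 26), (law, 3), (law, 31)}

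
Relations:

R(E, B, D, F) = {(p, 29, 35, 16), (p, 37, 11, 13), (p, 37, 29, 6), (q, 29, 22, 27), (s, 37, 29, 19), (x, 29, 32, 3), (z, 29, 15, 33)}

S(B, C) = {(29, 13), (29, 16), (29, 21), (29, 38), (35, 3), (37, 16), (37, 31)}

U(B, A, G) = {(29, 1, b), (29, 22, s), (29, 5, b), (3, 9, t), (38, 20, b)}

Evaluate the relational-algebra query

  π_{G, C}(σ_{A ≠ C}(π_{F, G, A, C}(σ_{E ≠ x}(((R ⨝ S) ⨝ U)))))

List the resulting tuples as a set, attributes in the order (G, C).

{(b, 13), (b, 16), (b, 21), (b, 38), (s, 13), (s, 16), (s, 21), (s, 38)}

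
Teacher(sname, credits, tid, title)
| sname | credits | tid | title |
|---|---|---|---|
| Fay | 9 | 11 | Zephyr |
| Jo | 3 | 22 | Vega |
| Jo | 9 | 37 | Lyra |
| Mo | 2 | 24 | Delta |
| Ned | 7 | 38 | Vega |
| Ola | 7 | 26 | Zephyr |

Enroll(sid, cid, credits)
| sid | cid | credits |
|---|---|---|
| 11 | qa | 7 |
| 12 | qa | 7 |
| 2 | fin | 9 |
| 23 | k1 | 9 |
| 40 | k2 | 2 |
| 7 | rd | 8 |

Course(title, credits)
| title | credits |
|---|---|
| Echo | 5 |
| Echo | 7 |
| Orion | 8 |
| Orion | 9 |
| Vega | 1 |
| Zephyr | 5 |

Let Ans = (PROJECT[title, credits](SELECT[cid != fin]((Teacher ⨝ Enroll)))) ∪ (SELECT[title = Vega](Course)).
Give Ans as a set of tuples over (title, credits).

Joining Teacher and Enroll on credits yields {(Fay, 9, 11, Zephyr, 2, fin), (Fay, 9, 11, Zephyr, 23, k1), (Jo, 9, 37, Lyra, 2, fin), (Jo, 9, 37, Lyra, 23, k1), (Mo, 2, 24, Delta, 40, k2), (Ned, 7, 38, Vega, 11, qa), (Ned, 7, 38, Vega, 12, qa), (Ola, 7, 26, Zephyr, 11, qa), (Ola, 7, 26, Zephyr, 12, qa)}.
σ[cid != fin]: keep tuples satisfying cid != fin → {(Fay, 9, 11, Zephyr, 23, k1), (Jo, 9, 37, Lyra, 23, k1), (Mo, 2, 24, Delta, 40, k2), (Ned, 7, 38, Vega, 11, qa), (Ned, 7, 38, Vega, 12, qa), (Ola, 7, 26, Zephyr, 11, qa), (Ola, 7, 26, Zephyr, 12, qa)}
π[title, credits]: project onto (title, credits) (2 duplicate(s) eliminated) → {(Delta, 2), (Lyra, 9), (Vega, 7), (Zephyr, 7), (Zephyr, 9)}
σ[title = Vega]: keep tuples satisfying title = Vega → {(Vega, 1)}
Union: {(Delta, 2), (Lyra, 9), (Vega, 7), (Zephyr, 7), (Zephyr, 9)} with {(Vega, 1)} → {(Delta, 2), (Lyra, 9), (Vega, 1), (Vega, 7), (Zephyr, 7), (Zephyr, 9)}

{(Delta, 2), (Lyra, 9), (Vega, 1), (Vega, 7), (Zephyr, 7), (Zephyr, 9)}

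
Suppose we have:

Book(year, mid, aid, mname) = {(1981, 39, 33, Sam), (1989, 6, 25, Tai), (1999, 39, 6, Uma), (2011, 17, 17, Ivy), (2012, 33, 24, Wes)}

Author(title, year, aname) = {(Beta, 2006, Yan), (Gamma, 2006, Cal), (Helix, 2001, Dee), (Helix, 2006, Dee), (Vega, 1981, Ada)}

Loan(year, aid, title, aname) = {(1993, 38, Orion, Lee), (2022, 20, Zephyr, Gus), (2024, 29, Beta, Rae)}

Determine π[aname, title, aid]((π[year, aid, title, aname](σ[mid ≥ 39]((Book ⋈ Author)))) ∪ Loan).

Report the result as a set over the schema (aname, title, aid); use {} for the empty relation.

Book ⋈ Author (natural join on year): {(1981, 39, 33, Sam, Vega, Ada)}
σ[mid ≥ 39]: keep tuples satisfying mid ≥ 39 → {(1981, 39, 33, Sam, Vega, Ada)}
Projecting to year, aid, title, aname: {(1981, 33, Vega, Ada)}
Set union of the two operands is {(1981, 33, Vega, Ada), (1993, 38, Orion, Lee), (2022, 20, Zephyr, Gus), (2024, 29, Beta, Rae)}.
Projecting to aname, title, aid: {(Ada, Vega, 33), (Gus, Zephyr, 20), (Lee, Orion, 38), (Rae, Beta, 29)}

{(Ada, Vega, 33), (Gus, Zephyr, 20), (Lee, Orion, 38), (Rae, Beta, 29)}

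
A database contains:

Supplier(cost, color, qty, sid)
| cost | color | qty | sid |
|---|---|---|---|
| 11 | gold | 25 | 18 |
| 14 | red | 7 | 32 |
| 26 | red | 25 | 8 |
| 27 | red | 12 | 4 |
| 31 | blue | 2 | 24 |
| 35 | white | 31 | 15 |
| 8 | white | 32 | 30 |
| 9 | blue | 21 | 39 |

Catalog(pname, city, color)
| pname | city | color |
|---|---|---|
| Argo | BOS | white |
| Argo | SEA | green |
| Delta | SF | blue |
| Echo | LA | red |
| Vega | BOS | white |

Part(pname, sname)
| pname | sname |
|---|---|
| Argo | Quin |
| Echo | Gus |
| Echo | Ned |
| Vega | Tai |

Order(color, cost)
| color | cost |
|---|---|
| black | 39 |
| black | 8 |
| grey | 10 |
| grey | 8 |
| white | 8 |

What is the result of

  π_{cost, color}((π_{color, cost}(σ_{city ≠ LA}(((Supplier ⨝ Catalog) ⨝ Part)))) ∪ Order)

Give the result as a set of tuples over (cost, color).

{(10, grey), (35, white), (39, black), (8, black), (8, grey), (8, white)}

Natural join on color: {(14, red, 7, 32, Echo, LA), (26, red, 25, 8, Echo, LA), (27, red, 12, 4, Echo, LA), (31, blue, 2, 24, Delta, SF), (35, white, 31, 15, Argo, BOS), (35, white, 31, 15, Vega, BOS), (8, white, 32, 30, Argo, BOS), (8, white, 32, 30, Vega, BOS), (9, blue, 21, 39, Delta, SF)}
Natural join on pname: {(14, red, 7, 32, Echo, LA, Gus), (14, red, 7, 32, Echo, LA, Ned), (26, red, 25, 8, Echo, LA, Gus), (26, red, 25, 8, Echo, LA, Ned), (27, red, 12, 4, Echo, LA, Gus), (27, red, 12, 4, Echo, LA, Ned), (35, white, 31, 15, Argo, BOS, Quin), (35, white, 31, 15, Vega, BOS, Tai), (8, white, 32, 30, Argo, BOS, Quin), (8, white, 32, 30, Vega, BOS, Tai)}
Filtering on city ≠ LA leaves {(35, white, 31, 15, Argo, BOS, Quin), (35, white, 31, 15, Vega, BOS, Tai), (8, white, 32, 30, Argo, BOS, Quin), (8, white, 32, 30, Vega, BOS, Tai)}.
π[color, cost]: project onto (color, cost) (2 duplicate(s) eliminated) → {(white, 35), (white, 8)}
Union: {(white, 35), (white, 8)} with {(black, 39), (black, 8), (grey, 10), (grey, 8), (white, 8)} → {(black, 39), (black, 8), (grey, 10), (grey, 8), (white, 35), (white, 8)}
π[cost, color]: project onto (cost, color) → {(10, grey), (35, white), (39, black), (8, black), (8, grey), (8, white)}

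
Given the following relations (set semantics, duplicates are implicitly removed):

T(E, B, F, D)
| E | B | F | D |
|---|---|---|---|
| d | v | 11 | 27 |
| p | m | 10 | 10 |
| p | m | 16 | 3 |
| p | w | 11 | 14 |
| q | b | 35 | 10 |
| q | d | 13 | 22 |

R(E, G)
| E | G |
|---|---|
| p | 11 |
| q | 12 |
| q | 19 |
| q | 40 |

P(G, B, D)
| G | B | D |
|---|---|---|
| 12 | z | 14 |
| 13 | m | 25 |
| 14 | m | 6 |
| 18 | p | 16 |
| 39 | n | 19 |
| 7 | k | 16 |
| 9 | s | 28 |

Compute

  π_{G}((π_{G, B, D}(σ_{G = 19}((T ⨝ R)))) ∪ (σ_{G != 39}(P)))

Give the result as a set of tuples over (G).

Joining T and R on E yields {(p, m, 10, 10, 11), (p, m, 16, 3, 11), (p, w, 11, 14, 11), (q, b, 35, 10, 12), (q, b, 35, 10, 19), (q, b, 35, 10, 40), (q, d, 13, 22, 12), (q, d, 13, 22, 19), (q, d, 13, 22, 40)}.
Apply σ_{G = 19}; surviving tuples: {(q, b, 35, 10, 19), (q, d, 13, 22, 19)}
Keep only column(s) G, B, D: {(19, b, 10), (19, d, 22)}
Apply σ_{G != 39}; surviving tuples: {(12, z, 14), (13, m, 25), (14, m, 6), (18, p, 16), (7, k, 16), (9, s, 28)}
Taking the union: {(12, z, 14), (13, m, 25), (14, m, 6), (18, p, 16), (19, b, 10), (19, d, 22), (7, k, 16), (9, s, 28)}
Keep only column(s) G (1 duplicate(s) eliminated): {12, 13, 14, 18, 19, 7, 9}

{12, 13, 14, 18, 19, 7, 9}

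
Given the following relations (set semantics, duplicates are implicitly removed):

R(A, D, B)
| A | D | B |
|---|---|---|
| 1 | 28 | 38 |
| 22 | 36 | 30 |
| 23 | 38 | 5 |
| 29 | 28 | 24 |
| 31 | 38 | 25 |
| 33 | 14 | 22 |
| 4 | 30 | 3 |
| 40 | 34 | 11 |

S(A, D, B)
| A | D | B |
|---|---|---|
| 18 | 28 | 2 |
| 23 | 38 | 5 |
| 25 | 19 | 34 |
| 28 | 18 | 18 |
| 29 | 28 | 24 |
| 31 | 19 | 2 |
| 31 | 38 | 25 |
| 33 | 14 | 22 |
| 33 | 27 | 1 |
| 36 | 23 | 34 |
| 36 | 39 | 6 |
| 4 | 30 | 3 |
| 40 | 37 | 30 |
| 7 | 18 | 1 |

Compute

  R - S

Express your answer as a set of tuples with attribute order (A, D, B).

{(1, 28, 38), (22, 36, 30), (40, 34, 11)}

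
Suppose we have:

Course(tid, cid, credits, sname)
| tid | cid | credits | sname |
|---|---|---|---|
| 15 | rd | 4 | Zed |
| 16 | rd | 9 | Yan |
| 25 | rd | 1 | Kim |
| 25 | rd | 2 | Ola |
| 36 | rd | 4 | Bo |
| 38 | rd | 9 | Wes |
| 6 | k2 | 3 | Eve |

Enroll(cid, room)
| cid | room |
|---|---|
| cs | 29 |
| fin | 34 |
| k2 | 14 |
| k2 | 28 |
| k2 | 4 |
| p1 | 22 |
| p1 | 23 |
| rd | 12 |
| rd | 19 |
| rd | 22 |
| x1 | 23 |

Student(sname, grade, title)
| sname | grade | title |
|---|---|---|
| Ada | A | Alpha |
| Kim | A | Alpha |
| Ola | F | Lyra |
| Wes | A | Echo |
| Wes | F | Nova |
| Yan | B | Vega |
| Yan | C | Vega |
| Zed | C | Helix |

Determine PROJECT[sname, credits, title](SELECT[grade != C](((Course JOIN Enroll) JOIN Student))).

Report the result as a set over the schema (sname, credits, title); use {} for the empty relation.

Course ⋈ Enroll (natural join on cid): {(15, rd, 4, Zed, 12), (15, rd, 4, Zed, 19), (15, rd, 4, Zed, 22), (16, rd, 9, Yan, 12), (16, rd, 9, Yan, 19), (16, rd, 9, Yan, 22), (25, rd, 1, Kim, 12), (25, rd, 1, Kim, 19), (25, rd, 1, Kim, 22), (25, rd, 2, Ola, 12), (25, rd, 2, Ola, 19), (25, rd, 2, Ola, 22), (36, rd, 4, Bo, 12), (36, rd, 4, Bo, 19), (36, rd, 4, Bo, 22), (38, rd, 9, Wes, 12), (38, rd, 9, Wes, 19), (38, rd, 9, Wes, 22), (6, k2, 3, Eve, 14), (6, k2, 3, Eve, 28), (6, k2, 3, Eve, 4)}
(Course JOIN Enroll) ⋈ Student (natural join on sname): {(15, rd, 4, Zed, 12, C, Helix), (15, rd, 4, Zed, 19, C, Helix), (15, rd, 4, Zed, 22, C, Helix), (16, rd, 9, Yan, 12, B, Vega), (16, rd, 9, Yan, 12, C, Vega), (16, rd, 9, Yan, 19, B, Vega), (16, rd, 9, Yan, 19, C, Vega), (16, rd, 9, Yan, 22, B, Vega), (16, rd, 9, Yan, 22, C, Vega), (25, rd, 1, Kim, 12, A, Alpha), (25, rd, 1, Kim, 19, A, Alpha), (25, rd, 1, Kim, 22, A, Alpha), (25, rd, 2, Ola, 12, F, Lyra), (25, rd, 2, Ola, 19, F, Lyra), (25, rd, 2, Ola, 22, F, Lyra), (38, rd, 9, Wes, 12, A, Echo), (38, rd, 9, Wes, 12, F, Nova), (38, rd, 9, Wes, 19, A, Echo), (38, rd, 9, Wes, 19, F, Nova), (38, rd, 9, Wes, 22, A, Echo), (38, rd, 9, Wes, 22, F, Nova)}
σ[grade != C]: keep tuples satisfying grade != C → {(16, rd, 9, Yan, 12, B, Vega), (16, rd, 9, Yan, 19, B, Vega), (16, rd, 9, Yan, 22, B, Vega), (25, rd, 1, Kim, 12, A, Alpha), (25, rd, 1, Kim, 19, A, Alpha), (25, rd, 1, Kim, 22, A, Alpha), (25, rd, 2, Ola, 12, F, Lyra), (25, rd, 2, Ola, 19, F, Lyra), (25, rd, 2, Ola, 22, F, Lyra), (38, rd, 9, Wes, 12, A, Echo), (38, rd, 9, Wes, 12, F, Nova), (38, rd, 9, Wes, 19, A, Echo), (38, rd, 9, Wes, 19, F, Nova), (38, rd, 9, Wes, 22, A, Echo), (38, rd, 9, Wes, 22, F, Nova)}
Keep only column(s) sname, credits, title (10 duplicate(s) eliminated): {(Kim, 1, Alpha), (Ola, 2, Lyra), (Wes, 9, Echo), (Wes, 9, Nova), (Yan, 9, Vega)}

{(Kim, 1, Alpha), (Ola, 2, Lyra), (Wes, 9, Echo), (Wes, 9, Nova), (Yan, 9, Vega)}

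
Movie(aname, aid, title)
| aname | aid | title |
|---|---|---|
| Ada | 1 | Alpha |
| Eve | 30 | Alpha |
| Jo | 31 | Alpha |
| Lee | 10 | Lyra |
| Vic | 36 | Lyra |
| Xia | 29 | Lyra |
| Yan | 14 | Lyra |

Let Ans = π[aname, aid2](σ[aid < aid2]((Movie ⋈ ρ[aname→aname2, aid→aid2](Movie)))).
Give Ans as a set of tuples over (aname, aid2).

ρ[aname→aname2, aid→aid2]: schema becomes (aname2, aid2, title); tuples unchanged.
Natural join on title: {(Ada, 1, Alpha, Ada, 1), (Ada, 1, Alpha, Eve, 30), (Ada, 1, Alpha, Jo, 31), (Eve, 30, Alpha, Ada, 1), (Eve, 30, Alpha, Eve, 30), (Eve, 30, Alpha, Jo, 31), (Jo, 31, Alpha, Ada, 1), (Jo, 31, Alpha, Eve, 30), (Jo, 31, Alpha, Jo, 31), (Lee, 10, Lyra, Lee, 10), (Lee, 10, Lyra, Vic, 36), (Lee, 10, Lyra, Xia, 29), (Lee, 10, Lyra, Yan, 14), (Vic, 36, Lyra, Lee, 10), (Vic, 36, Lyra, Vic, 36), (Vic, 36, Lyra, Xia, 29), (Vic, 36, Lyra, Yan, 14), (Xia, 29, Lyra, Lee, 10), (Xia, 29, Lyra, Vic, 36), (Xia, 29, Lyra, Xia, 29), (Xia, 29, Lyra, Yan, 14), (Yan, 14, Lyra, Lee, 10), (Yan, 14, Lyra, Vic, 36), (Yan, 14, Lyra, Xia, 29), (Yan, 14, Lyra, Yan, 14)}
Apply σ_{aid < aid2}; surviving tuples: {(Ada, 1, Alpha, Eve, 30), (Ada, 1, Alpha, Jo, 31), (Eve, 30, Alpha, Jo, 31), (Lee, 10, Lyra, Vic, 36), (Lee, 10, Lyra, Xia, 29), (Lee, 10, Lyra, Yan, 14), (Xia, 29, Lyra, Vic, 36), (Yan, 14, Lyra, Vic, 36), (Yan, 14, Lyra, Xia, 29)}
π[aname, aid2]: project onto (aname, aid2) → {(Ada, 30), (Ada, 31), (Eve, 31), (Lee, 14), (Lee, 29), (Lee, 36), (Xia, 36), (Yan, 29), (Yan, 36)}

{(Ada, 30), (Ada, 31), (Eve, 31), (Lee, 14), (Lee, 29), (Lee, 36), (Xia, 36), (Yan, 29), (Yan, 36)}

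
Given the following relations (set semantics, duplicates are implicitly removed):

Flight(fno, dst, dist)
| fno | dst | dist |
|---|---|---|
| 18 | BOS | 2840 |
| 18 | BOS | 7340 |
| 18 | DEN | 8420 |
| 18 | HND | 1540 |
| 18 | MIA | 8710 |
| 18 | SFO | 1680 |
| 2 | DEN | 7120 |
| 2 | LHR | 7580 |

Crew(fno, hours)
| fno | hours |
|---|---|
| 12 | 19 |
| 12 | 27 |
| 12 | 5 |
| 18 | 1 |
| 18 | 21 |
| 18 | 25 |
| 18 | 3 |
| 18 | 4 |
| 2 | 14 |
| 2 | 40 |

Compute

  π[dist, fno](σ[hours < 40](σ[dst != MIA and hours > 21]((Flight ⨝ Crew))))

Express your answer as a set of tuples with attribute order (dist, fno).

{(1540, 18), (1680, 18), (2840, 18), (7340, 18), (8420, 18)}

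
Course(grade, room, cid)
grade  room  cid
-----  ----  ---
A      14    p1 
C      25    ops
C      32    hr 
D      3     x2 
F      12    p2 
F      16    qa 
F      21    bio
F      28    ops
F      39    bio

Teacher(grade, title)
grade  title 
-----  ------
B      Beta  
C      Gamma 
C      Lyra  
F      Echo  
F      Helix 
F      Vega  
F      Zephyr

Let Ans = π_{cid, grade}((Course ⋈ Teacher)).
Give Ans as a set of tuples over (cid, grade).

Joining Course and Teacher on grade yields {(C, 25, ops, Gamma), (C, 25, ops, Lyra), (C, 32, hr, Gamma), (C, 32, hr, Lyra), (F, 12, p2, Echo), (F, 12, p2, Helix), (F, 12, p2, Vega), (F, 12, p2, Zephyr), (F, 16, qa, Echo), (F, 16, qa, Helix), (F, 16, qa, Vega), (F, 16, qa, Zephyr), (F, 21, bio, Echo), (F, 21, bio, Helix), (F, 21, bio, Vega), (F, 21, bio, Zephyr), (F, 28, ops, Echo), (F, 28, ops, Helix), (F, 28, ops, Vega), (F, 28, ops, Zephyr), (F, 39, bio, Echo), (F, 39, bio, Helix), (F, 39, bio, Vega), (F, 39, bio, Zephyr)}.
Projecting to cid, grade (18 duplicate(s) eliminated): {(bio, F), (hr, C), (ops, C), (ops, F), (p2, F), (qa, F)}

{(bio, F), (hr, C), (ops, C), (ops, F), (p2, F), (qa, F)}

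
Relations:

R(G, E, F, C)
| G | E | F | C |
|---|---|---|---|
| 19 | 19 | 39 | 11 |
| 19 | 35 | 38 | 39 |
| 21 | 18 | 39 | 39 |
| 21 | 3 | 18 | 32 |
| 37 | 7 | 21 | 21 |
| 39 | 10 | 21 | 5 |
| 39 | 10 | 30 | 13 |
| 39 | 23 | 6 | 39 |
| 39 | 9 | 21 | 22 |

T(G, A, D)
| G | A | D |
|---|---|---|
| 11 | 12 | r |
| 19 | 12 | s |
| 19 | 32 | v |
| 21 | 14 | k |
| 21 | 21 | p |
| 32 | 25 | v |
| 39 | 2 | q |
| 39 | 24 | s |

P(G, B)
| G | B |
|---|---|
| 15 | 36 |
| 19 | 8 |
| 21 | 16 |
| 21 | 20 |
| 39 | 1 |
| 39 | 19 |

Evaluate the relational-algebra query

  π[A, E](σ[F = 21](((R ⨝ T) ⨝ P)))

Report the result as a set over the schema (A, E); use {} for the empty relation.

R ⋈ T (natural join on G): {(19, 19, 39, 11, 12, s), (19, 19, 39, 11, 32, v), (19, 35, 38, 39, 12, s), (19, 35, 38, 39, 32, v), (21, 18, 39, 39, 14, k), (21, 18, 39, 39, 21, p), (21, 3, 18, 32, 14, k), (21, 3, 18, 32, 21, p), (39, 10, 21, 5, 2, q), (39, 10, 21, 5, 24, s), (39, 10, 30, 13, 2, q), (39, 10, 30, 13, 24, s), (39, 23, 6, 39, 2, q), (39, 23, 6, 39, 24, s), (39, 9, 21, 22, 2, q), (39, 9, 21, 22, 24, s)}
(R ⨝ T) ⋈ P (natural join on G): {(19, 19, 39, 11, 12, s, 8), (19, 19, 39, 11, 32, v, 8), (19, 35, 38, 39, 12, s, 8), (19, 35, 38, 39, 32, v, 8), (21, 18, 39, 39, 14, k, 16), (21, 18, 39, 39, 14, k, 20), (21, 18, 39, 39, 21, p, 16), (21, 18, 39, 39, 21, p, 20), (21, 3, 18, 32, 14, k, 16), (21, 3, 18, 32, 14, k, 20), (21, 3, 18, 32, 21, p, 16), (21, 3, 18, 32, 21, p, 20), (39, 10, 21, 5, 2, q, 1), (39, 10, 21, 5, 2, q, 19), (39, 10, 21, 5, 24, s, 1), (39, 10, 21, 5, 24, s, 19), (39, 10, 30, 13, 2, q, 1), (39, 10, 30, 13, 2, q, 19), (39, 10, 30, 13, 24, s, 1), (39, 10, 30, 13, 24, s, 19), (39, 23, 6, 39, 2, q, 1), (39, 23, 6, 39, 2, q, 19), (39, 23, 6, 39, 24, s, 1), (39, 23, 6, 39, 24, s, 19), (39, 9, 21, 22, 2, q, 1), (39, 9, 21, 22, 2, q, 19), (39, 9, 21, 22, 24, s, 1), (39, 9, 21, 22, 24, s, 19)}
σ[F = 21]: keep tuples satisfying F = 21 → {(39, 10, 21, 5, 2, q, 1), (39, 10, 21, 5, 2, q, 19), (39, 10, 21, 5, 24, s, 1), (39, 10, 21, 5, 24, s, 19), (39, 9, 21, 22, 2, q, 1), (39, 9, 21, 22, 2, q, 19), (39, 9, 21, 22, 24, s, 1), (39, 9, 21, 22, 24, s, 19)}
Projecting to A, E (4 duplicate(s) eliminated): {(2, 10), (2, 9), (24, 10), (24, 9)}

{(2, 10), (2, 9), (24, 10), (24, 9)}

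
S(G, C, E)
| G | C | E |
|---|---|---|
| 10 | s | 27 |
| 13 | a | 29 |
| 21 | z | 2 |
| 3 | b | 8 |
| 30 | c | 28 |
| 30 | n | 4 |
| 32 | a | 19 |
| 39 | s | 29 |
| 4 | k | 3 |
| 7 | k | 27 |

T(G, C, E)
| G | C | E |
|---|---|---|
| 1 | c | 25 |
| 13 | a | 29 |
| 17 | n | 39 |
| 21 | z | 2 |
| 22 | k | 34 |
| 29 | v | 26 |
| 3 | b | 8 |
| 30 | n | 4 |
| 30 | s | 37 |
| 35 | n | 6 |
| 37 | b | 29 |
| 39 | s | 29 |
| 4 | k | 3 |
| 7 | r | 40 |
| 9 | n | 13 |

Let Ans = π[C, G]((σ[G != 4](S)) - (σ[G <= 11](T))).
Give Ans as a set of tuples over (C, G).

{(a, 13), (a, 32), (c, 30), (k, 7), (n, 30), (s, 10), (s, 39), (z, 21)}

σ[G != 4]: keep tuples satisfying G != 4 → {(10, s, 27), (13, a, 29), (21, z, 2), (3, b, 8), (30, c, 28), (30, n, 4), (32, a, 19), (39, s, 29), (7, k, 27)}
σ[G <= 11]: keep tuples satisfying G <= 11 → {(1, c, 25), (3, b, 8), (4, k, 3), (7, r, 40), (9, n, 13)}
Set difference of the two operands is {(10, s, 27), (13, a, 29), (21, z, 2), (30, c, 28), (30, n, 4), (32, a, 19), (39, s, 29), (7, k, 27)}.
Projecting to C, G: {(a, 13), (a, 32), (c, 30), (k, 7), (n, 30), (s, 10), (s, 39), (z, 21)}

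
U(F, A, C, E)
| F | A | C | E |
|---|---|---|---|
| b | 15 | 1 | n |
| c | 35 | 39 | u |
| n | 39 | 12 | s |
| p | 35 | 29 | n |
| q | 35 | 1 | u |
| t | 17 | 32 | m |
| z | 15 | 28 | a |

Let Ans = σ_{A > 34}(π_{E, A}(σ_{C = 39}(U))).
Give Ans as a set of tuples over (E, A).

{(u, 35)}

σ[C = 39]: keep tuples satisfying C = 39 → {(c, 35, 39, u)}
Keep only column(s) E, A: {(u, 35)}
σ[A > 34]: keep tuples satisfying A > 34 → {(u, 35)}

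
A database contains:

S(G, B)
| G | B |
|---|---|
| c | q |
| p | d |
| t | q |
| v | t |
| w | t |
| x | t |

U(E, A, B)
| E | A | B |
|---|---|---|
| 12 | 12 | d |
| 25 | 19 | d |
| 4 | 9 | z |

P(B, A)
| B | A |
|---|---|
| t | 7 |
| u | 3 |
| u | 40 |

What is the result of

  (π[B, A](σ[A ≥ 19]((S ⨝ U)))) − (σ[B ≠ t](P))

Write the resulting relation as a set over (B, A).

{(d, 19)}

S ⋈ U (natural join on B): {(p, d, 12, 12), (p, d, 25, 19)}
Filtering on A ≥ 19 leaves {(p, d, 25, 19)}.
Projecting to B, A: {(d, 19)}
Filtering on B ≠ t leaves {(u, 3), (u, 40)}.
Difference: {(d, 19)} with {(u, 3), (u, 40)} → {(d, 19)}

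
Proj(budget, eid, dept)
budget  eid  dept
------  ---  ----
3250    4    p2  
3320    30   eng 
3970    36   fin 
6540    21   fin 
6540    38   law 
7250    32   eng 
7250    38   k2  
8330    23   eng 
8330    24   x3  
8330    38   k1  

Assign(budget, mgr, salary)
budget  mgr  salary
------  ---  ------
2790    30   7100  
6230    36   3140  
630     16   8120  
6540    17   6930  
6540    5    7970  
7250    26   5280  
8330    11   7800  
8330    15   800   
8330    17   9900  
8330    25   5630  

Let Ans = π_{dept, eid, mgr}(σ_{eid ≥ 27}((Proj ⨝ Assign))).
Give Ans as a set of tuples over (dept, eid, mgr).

{(eng, 32, 26), (k1, 38, 11), (k1, 38, 15), (k1, 38, 17), (k1, 38, 25), (k2, 38, 26), (law, 38, 17), (law, 38, 5)}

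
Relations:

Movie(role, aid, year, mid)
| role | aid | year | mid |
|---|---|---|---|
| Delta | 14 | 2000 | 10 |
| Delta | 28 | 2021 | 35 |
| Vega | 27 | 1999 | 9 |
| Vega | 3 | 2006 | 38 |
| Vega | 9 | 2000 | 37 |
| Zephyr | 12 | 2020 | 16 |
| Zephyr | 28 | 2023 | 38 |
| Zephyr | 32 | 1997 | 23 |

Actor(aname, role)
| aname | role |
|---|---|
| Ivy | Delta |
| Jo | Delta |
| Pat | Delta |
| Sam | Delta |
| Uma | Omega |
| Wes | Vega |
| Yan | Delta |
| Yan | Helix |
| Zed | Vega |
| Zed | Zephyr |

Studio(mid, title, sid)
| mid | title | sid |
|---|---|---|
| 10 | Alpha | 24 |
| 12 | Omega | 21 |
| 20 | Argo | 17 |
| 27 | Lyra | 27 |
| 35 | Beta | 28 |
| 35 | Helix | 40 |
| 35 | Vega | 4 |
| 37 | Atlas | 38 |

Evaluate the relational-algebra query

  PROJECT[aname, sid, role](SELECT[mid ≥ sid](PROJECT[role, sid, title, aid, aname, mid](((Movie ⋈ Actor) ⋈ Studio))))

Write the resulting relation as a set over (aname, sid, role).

{(Ivy, 28, Delta), (Ivy, 4, Delta), (Jo, 28, Delta), (Jo, 4, Delta), (Pat, 28, Delta), (Pat, 4, Delta), (Sam, 28, Delta), (Sam, 4, Delta), (Yan, 28, Delta), (Yan, 4, Delta)}

Movie ⋈ Actor (natural join on role): {(Delta, 14, 2000, 10, Ivy), (Delta, 14, 2000, 10, Jo), (Delta, 14, 2000, 10, Pat), (Delta, 14, 2000, 10, Sam), (Delta, 14, 2000, 10, Yan), (Delta, 28, 2021, 35, Ivy), (Delta, 28, 2021, 35, Jo), (Delta, 28, 2021, 35, Pat), (Delta, 28, 2021, 35, Sam), (Delta, 28, 2021, 35, Yan), (Vega, 27, 1999, 9, Wes), (Vega, 27, 1999, 9, Zed), (Vega, 3, 2006, 38, Wes), (Vega, 3, 2006, 38, Zed), (Vega, 9, 2000, 37, Wes), (Vega, 9, 2000, 37, Zed), (Zephyr, 12, 2020, 16, Zed), (Zephyr, 28, 2023, 38, Zed), (Zephyr, 32, 1997, 23, Zed)}
(Movie ⋈ Actor) ⋈ Studio (natural join on mid): {(Delta, 14, 2000, 10, Ivy, Alpha, 24), (Delta, 14, 2000, 10, Jo, Alpha, 24), (Delta, 14, 2000, 10, Pat, Alpha, 24), (Delta, 14, 2000, 10, Sam, Alpha, 24), (Delta, 14, 2000, 10, Yan, Alpha, 24), (Delta, 28, 2021, 35, Ivy, Beta, 28), (Delta, 28, 2021, 35, Ivy, Helix, 40), (Delta, 28, 2021, 35, Ivy, Vega, 4), (Delta, 28, 2021, 35, Jo, Beta, 28), (Delta, 28, 2021, 35, Jo, Helix, 40), (Delta, 28, 2021, 35, Jo, Vega, 4), (Delta, 28, 2021, 35, Pat, Beta, 28), (Delta, 28, 2021, 35, Pat, Helix, 40), (Delta, 28, 2021, 35, Pat, Vega, 4), (Delta, 28, 2021, 35, Sam, Beta, 28), (Delta, 28, 2021, 35, Sam, Helix, 40), (Delta, 28, 2021, 35, Sam, Vega, 4), (Delta, 28, 2021, 35, Yan, Beta, 28), (Delta, 28, 2021, 35, Yan, Helix, 40), (Delta, 28, 2021, 35, Yan, Vega, 4), (Vega, 9, 2000, 37, Wes, Atlas, 38), (Vega, 9, 2000, 37, Zed, Atlas, 38)}
π[role, sid, title, aid, aname, mid]: project onto (role, sid, title, aid, aname, mid) → {(Delta, 24, Alpha, 14, Ivy, 10), (Delta, 24, Alpha, 14, Jo, 10), (Delta, 24, Alpha, 14, Pat, 10), (Delta, 24, Alpha, 14, Sam, 10), (Delta, 24, Alpha, 14, Yan, 10), (Delta, 28, Beta, 28, Ivy, 35), (Delta, 28, Beta, 28, Jo, 35), (Delta, 28, Beta, 28, Pat, 35), (Delta, 28, Beta, 28, Sam, 35), (Delta, 28, Beta, 28, Yan, 35), (Delta, 4, Vega, 28, Ivy, 35), (Delta, 4, Vega, 28, Jo, 35), (Delta, 4, Vega, 28, Pat, 35), (Delta, 4, Vega, 28, Sam, 35), (Delta, 4, Vega, 28, Yan, 35), (Delta, 40, Helix, 28, Ivy, 35), (Delta, 40, Helix, 28, Jo, 35), (Delta, 40, Helix, 28, Pat, 35), (Delta, 40, Helix, 28, Sam, 35), (Delta, 40, Helix, 28, Yan, 35), (Vega, 38, Atlas, 9, Wes, 37), (Vega, 38, Atlas, 9, Zed, 37)}
Filtering on mid ≥ sid leaves {(Delta, 28, Beta, 28, Ivy, 35), (Delta, 28, Beta, 28, Jo, 35), (Delta, 28, Beta, 28, Pat, 35), (Delta, 28, Beta, 28, Sam, 35), (Delta, 28, Beta, 28, Yan, 35), (Delta, 4, Vega, 28, Ivy, 35), (Delta, 4, Vega, 28, Jo, 35), (Delta, 4, Vega, 28, Pat, 35), (Delta, 4, Vega, 28, Sam, 35), (Delta, 4, Vega, 28, Yan, 35)}.
π[aname, sid, role]: project onto (aname, sid, role) → {(Ivy, 28, Delta), (Ivy, 4, Delta), (Jo, 28, Delta), (Jo, 4, Delta), (Pat, 28, Delta), (Pat, 4, Delta), (Sam, 28, Delta), (Sam, 4, Delta), (Yan, 28, Delta), (Yan, 4, Delta)}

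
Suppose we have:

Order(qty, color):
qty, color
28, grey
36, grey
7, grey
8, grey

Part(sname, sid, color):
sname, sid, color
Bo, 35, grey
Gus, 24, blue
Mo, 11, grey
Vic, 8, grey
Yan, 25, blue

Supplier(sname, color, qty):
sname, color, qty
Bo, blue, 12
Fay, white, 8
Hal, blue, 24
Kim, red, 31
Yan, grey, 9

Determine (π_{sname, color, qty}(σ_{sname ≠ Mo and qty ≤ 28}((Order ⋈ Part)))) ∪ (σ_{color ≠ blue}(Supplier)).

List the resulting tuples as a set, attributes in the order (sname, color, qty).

{(Bo, grey, 28), (Bo, grey, 7), (Bo, grey, 8), (Fay, white, 8), (Kim, red, 31), (Vic, grey, 28), (Vic, grey, 7), (Vic, grey, 8), (Yan, grey, 9)}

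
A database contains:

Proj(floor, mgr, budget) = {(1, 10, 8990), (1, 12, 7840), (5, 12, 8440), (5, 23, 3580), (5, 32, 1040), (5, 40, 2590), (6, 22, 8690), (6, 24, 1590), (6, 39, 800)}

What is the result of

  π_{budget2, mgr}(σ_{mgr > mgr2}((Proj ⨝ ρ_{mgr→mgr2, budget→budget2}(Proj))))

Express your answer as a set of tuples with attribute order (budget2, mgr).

ρ[mgr→mgr2, budget→budget2]: schema becomes (floor, mgr2, budget2); tuples unchanged.
Natural join on floor: {(1, 10, 8990, 10, 8990), (1, 10, 8990, 12, 7840), (1, 12, 7840, 10, 8990), (1, 12, 7840, 12, 7840), (5, 12, 8440, 12, 8440), (5, 12, 8440, 23, 3580), (5, 12, 8440, 32, 1040), (5, 12, 8440, 40, 2590), (5, 23, 3580, 12, 8440), (5, 23, 3580, 23, 3580), (5, 23, 3580, 32, 1040), (5, 23, 3580, 40, 2590), (5, 32, 1040, 12, 8440), (5, 32, 1040, 23, 3580), (5, 32, 1040, 32, 1040), (5, 32, 1040, 40, 2590), (5, 40, 2590, 12, 8440), (5, 40, 2590, 23, 3580), (5, 40, 2590, 32, 1040), (5, 40, 2590, 40, 2590), (6, 22, 8690, 22, 8690), (6, 22, 8690, 24, 1590), (6, 22, 8690, 39, 800), (6, 24, 1590, 22, 8690), (6, 24, 1590, 24, 1590), (6, 24, 1590, 39, 800), (6, 39, 800, 22, 8690), (6, 39, 800, 24, 1590), (6, 39, 800, 39, 800)}
Filtering on mgr > mgr2 leaves {(1, 12, 7840, 10, 8990), (5, 23, 3580, 12, 8440), (5, 32, 1040, 12, 8440), (5, 32, 1040, 23, 3580), (5, 40, 2590, 12, 8440), (5, 40, 2590, 23, 3580), (5, 40, 2590, 32, 1040), (6, 24, 1590, 22, 8690), (6, 39, 800, 22, 8690), (6, 39, 800, 24, 1590)}.
π_{budget2, mgr} gives {(1040, 40), (1590, 39), (3580, 32), (3580, 40), (8440, 23), (8440, 32), (8440, 40), (8690, 24), (8690, 39), (8990, 12)}.

{(1040, 40), (1590, 39), (3580, 32), (3580, 40), (8440, 23), (8440, 32), (8440, 40), (8690, 24), (8690, 39), (8990, 12)}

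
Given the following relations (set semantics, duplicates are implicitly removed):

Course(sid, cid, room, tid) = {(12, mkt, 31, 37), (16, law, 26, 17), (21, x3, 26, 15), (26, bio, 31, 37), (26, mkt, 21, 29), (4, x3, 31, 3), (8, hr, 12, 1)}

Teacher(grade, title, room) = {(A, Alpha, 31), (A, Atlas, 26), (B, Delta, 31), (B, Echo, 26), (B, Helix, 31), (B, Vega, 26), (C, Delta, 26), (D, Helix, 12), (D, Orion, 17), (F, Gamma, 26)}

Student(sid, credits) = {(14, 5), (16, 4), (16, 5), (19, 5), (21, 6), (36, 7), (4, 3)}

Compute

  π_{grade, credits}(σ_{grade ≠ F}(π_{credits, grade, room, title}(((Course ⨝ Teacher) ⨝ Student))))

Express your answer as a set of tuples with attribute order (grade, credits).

{(A, 3), (A, 4), (A, 5), (A, 6), (B, 3), (B, 4), (B, 5), (B, 6), (C, 4), (C, 5), (C, 6)}

Course ⋈ Teacher (natural join on room): {(12, mkt, 31, 37, A, Alpha), (12, mkt, 31, 37, B, Delta), (12, mkt, 31, 37, B, Helix), (16, law, 26, 17, A, Atlas), (16, law, 26, 17, B, Echo), (16, law, 26, 17, B, Vega), (16, law, 26, 17, C, Delta), (16, law, 26, 17, F, Gamma), (21, x3, 26, 15, A, Atlas), (21, x3, 26, 15, B, Echo), (21, x3, 26, 15, B, Vega), (21, x3, 26, 15, C, Delta), (21, x3, 26, 15, F, Gamma), (26, bio, 31, 37, A, Alpha), (26, bio, 31, 37, B, Delta), (26, bio, 31, 37, B, Helix), (4, x3, 31, 3, A, Alpha), (4, x3, 31, 3, B, Delta), (4, x3, 31, 3, B, Helix), (8, hr, 12, 1, D, Helix)}
(Course ⨝ Teacher) ⋈ Student (natural join on sid): {(16, law, 26, 17, A, Atlas, 4), (16, law, 26, 17, A, Atlas, 5), (16, law, 26, 17, B, Echo, 4), (16, law, 26, 17, B, Echo, 5), (16, law, 26, 17, B, Vega, 4), (16, law, 26, 17, B, Vega, 5), (16, law, 26, 17, C, Delta, 4), (16, law, 26, 17, C, Delta, 5), (16, law, 26, 17, F, Gamma, 4), (16, law, 26, 17, F, Gamma, 5), (21, x3, 26, 15, A, Atlas, 6), (21, x3, 26, 15, B, Echo, 6), (21, x3, 26, 15, B, Vega, 6), (21, x3, 26, 15, C, Delta, 6), (21, x3, 26, 15, F, Gamma, 6), (4, x3, 31, 3, A, Alpha, 3), (4, x3, 31, 3, B, Delta, 3), (4, x3, 31, 3, B, Helix, 3)}
π[credits, grade, room, title]: project onto (credits, grade, room, title) → {(3, A, 31, Alpha), (3, B, 31, Delta), (3, B, 31, Helix), (4, A, 26, Atlas), (4, B, 26, Echo), (4, B, 26, Vega), (4, C, 26, Delta), (4, F, 26, Gamma), (5, A, 26, Atlas), (5, B, 26, Echo), (5, B, 26, Vega), (5, C, 26, Delta), (5, F, 26, Gamma), (6, A, 26, Atlas), (6, B, 26, Echo), (6, B, 26, Vega), (6, C, 26, Delta), (6, F, 26, Gamma)}
σ[grade ≠ F]: keep tuples satisfying grade ≠ F → {(3, A, 31, Alpha), (3, B, 31, Delta), (3, B, 31, Helix), (4, A, 26, Atlas), (4, B, 26, Echo), (4, B, 26, Vega), (4, C, 26, Delta), (5, A, 26, Atlas), (5, B, 26, Echo), (5, B, 26, Vega), (5, C, 26, Delta), (6, A, 26, Atlas), (6, B, 26, Echo), (6, B, 26, Vega), (6, C, 26, Delta)}
π[grade, credits]: project onto (grade, credits) (4 duplicate(s) eliminated) → {(A, 3), (A, 4), (A, 5), (A, 6), (B, 3), (B, 4), (B, 5), (B, 6), (C, 4), (C, 5), (C, 6)}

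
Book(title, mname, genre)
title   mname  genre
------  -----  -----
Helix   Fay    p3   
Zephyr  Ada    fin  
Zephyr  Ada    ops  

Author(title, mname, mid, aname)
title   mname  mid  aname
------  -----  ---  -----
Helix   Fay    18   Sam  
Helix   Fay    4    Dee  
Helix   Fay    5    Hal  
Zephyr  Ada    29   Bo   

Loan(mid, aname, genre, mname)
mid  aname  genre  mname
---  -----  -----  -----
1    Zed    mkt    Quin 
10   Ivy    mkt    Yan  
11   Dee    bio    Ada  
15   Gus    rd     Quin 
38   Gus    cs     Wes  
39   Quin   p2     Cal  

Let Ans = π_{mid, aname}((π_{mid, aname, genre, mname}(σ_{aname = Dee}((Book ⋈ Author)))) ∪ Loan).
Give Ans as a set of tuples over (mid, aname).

Natural join on title, mname: {(Helix, Fay, p3, 18, Sam), (Helix, Fay, p3, 4, Dee), (Helix, Fay, p3, 5, Hal), (Zephyr, Ada, fin, 29, Bo), (Zephyr, Ada, ops, 29, Bo)}
Selection aname = Dee: {(Helix, Fay, p3, 4, Dee)}
Keep only column(s) mid, aname, genre, mname: {(4, Dee, p3, Fay)}
Union: {(4, Dee, p3, Fay)} with {(1, Zed, mkt, Quin), (10, Ivy, mkt, Yan), (11, Dee, bio, Ada), (15, Gus, rd, Quin), (38, Gus, cs, Wes), (39, Quin, p2, Cal)} → {(1, Zed, mkt, Quin), (10, Ivy, mkt, Yan), (11, Dee, bio, Ada), (15, Gus, rd, Quin), (38, Gus, cs, Wes), (39, Quin, p2, Cal), (4, Dee, p3, Fay)}
Keep only column(s) mid, aname: {(1, Zed), (10, Ivy), (11, Dee), (15, Gus), (38, Gus), (39, Quin), (4, Dee)}

{(1, Zed), (10, Ivy), (11, Dee), (15, Gus), (38, Gus), (39, Quin), (4, Dee)}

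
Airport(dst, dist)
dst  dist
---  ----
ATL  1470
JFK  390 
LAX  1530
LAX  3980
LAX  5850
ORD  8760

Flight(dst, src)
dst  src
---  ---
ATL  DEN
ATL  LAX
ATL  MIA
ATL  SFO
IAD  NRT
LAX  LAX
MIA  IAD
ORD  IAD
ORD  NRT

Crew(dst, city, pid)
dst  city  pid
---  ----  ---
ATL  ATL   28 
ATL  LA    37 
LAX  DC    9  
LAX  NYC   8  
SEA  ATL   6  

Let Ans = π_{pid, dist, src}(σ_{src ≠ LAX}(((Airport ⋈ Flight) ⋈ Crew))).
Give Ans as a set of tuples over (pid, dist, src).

Natural join on dst: {(ATL, 1470, DEN), (ATL, 1470, LAX), (ATL, 1470, MIA), (ATL, 1470, SFO), (LAX, 1530, LAX), (LAX, 3980, LAX), (LAX, 5850, LAX), (ORD, 8760, IAD), (ORD, 8760, NRT)}
Natural join on dst: {(ATL, 1470, DEN, ATL, 28), (ATL, 1470, DEN, LA, 37), (ATL, 1470, LAX, ATL, 28), (ATL, 1470, LAX, LA, 37), (ATL, 1470, MIA, ATL, 28), (ATL, 1470, MIA, LA, 37), (ATL, 1470, SFO, ATL, 28), (ATL, 1470, SFO, LA, 37), (LAX, 1530, LAX, DC, 9), (LAX, 1530, LAX, NYC, 8), (LAX, 3980, LAX, DC, 9), (LAX, 3980, LAX, NYC, 8), (LAX, 5850, LAX, DC, 9), (LAX, 5850, LAX, NYC, 8)}
Selection src ≠ LAX: {(ATL, 1470, DEN, ATL, 28), (ATL, 1470, DEN, LA, 37), (ATL, 1470, MIA, ATL, 28), (ATL, 1470, MIA, LA, 37), (ATL, 1470, SFO, ATL, 28), (ATL, 1470, SFO, LA, 37)}
Keep only column(s) pid, dist, src: {(28, 1470, DEN), (28, 1470, MIA), (28, 1470, SFO), (37, 1470, DEN), (37, 1470, MIA), (37, 1470, SFO)}

{(28, 1470, DEN), (28, 1470, MIA), (28, 1470, SFO), (37, 1470, DEN), (37, 1470, MIA), (37, 1470, SFO)}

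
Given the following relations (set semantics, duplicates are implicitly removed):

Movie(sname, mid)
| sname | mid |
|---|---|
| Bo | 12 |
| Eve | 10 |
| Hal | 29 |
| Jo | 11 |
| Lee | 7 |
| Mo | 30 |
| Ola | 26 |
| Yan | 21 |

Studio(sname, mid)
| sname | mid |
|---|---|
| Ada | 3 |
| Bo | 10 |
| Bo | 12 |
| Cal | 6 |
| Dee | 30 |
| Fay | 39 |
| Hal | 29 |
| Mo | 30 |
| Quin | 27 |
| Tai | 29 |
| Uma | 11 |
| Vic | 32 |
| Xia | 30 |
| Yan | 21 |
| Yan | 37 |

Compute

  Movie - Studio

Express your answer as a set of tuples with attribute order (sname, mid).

{(Eve, 10), (Jo, 11), (Lee, 7), (Ola, 26)}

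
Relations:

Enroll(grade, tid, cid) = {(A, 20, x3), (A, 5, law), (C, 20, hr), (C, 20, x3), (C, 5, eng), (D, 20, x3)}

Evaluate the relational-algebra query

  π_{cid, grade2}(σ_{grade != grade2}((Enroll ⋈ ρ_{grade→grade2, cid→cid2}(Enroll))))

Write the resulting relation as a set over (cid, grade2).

{(eng, A), (hr, A), (hr, D), (law, C), (x3, A), (x3, C), (x3, D)}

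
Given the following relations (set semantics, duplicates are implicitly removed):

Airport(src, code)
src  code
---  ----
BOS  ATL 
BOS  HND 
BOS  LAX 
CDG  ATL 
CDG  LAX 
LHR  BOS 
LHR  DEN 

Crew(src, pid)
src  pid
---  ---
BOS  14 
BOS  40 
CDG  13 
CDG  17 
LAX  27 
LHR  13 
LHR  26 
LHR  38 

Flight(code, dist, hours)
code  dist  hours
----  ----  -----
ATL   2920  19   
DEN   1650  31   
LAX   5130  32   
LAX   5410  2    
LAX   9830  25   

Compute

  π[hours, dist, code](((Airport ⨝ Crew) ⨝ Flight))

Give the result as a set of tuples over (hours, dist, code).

{(19, 2920, ATL), (2, 5410, LAX), (25, 9830, LAX), (31, 1650, DEN), (32, 5130, LAX)}

Airport ⋈ Crew (natural join on src): {(BOS, ATL, 14), (BOS, ATL, 40), (BOS, HND, 14), (BOS, HND, 40), (BOS, LAX, 14), (BOS, LAX, 40), (CDG, ATL, 13), (CDG, ATL, 17), (CDG, LAX, 13), (CDG, LAX, 17), (LHR, BOS, 13), (LHR, BOS, 26), (LHR, BOS, 38), (LHR, DEN, 13), (LHR, DEN, 26), (LHR, DEN, 38)}
(Airport ⨝ Crew) ⋈ Flight (natural join on code): {(BOS, ATL, 14, 2920, 19), (BOS, ATL, 40, 2920, 19), (BOS, LAX, 14, 5130, 32), (BOS, LAX, 14, 5410, 2), (BOS, LAX, 14, 9830, 25), (BOS, LAX, 40, 5130, 32), (BOS, LAX, 40, 5410, 2), (BOS, LAX, 40, 9830, 25), (CDG, ATL, 13, 2920, 19), (CDG, ATL, 17, 2920, 19), (CDG, LAX, 13, 5130, 32), (CDG, LAX, 13, 5410, 2), (CDG, LAX, 13, 9830, 25), (CDG, LAX, 17, 5130, 32), (CDG, LAX, 17, 5410, 2), (CDG, LAX, 17, 9830, 25), (LHR, DEN, 13, 1650, 31), (LHR, DEN, 26, 1650, 31), (LHR, DEN, 38, 1650, 31)}
Keep only column(s) hours, dist, code (14 duplicate(s) eliminated): {(19, 2920, ATL), (2, 5410, LAX), (25, 9830, LAX), (31, 1650, DEN), (32, 5130, LAX)}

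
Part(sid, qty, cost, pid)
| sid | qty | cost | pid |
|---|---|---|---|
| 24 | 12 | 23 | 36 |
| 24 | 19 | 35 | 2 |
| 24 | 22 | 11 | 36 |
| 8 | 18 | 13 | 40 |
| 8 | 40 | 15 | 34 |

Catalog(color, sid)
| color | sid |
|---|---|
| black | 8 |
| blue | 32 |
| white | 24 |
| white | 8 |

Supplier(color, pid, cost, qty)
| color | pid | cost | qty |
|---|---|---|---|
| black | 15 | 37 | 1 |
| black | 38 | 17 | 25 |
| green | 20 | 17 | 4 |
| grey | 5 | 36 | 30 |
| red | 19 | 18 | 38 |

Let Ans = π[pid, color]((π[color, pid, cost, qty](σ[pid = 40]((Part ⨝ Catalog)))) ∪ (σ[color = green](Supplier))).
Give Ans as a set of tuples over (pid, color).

Joining Part and Catalog on sid yields {(24, 12, 23, 36, white), (24, 19, 35, 2, white), (24, 22, 11, 36, white), (8, 18, 13, 40, black), (8, 18, 13, 40, white), (8, 40, 15, 34, black), (8, 40, 15, 34, white)}.
Filtering on pid = 40 leaves {(8, 18, 13, 40, black), (8, 18, 13, 40, white)}.
π_{color, pid, cost, qty} gives {(black, 40, 13, 18), (white, 40, 13, 18)}.
Filtering on color = green leaves {(green, 20, 17, 4)}.
Set union of the two operands is {(black, 40, 13, 18), (green, 20, 17, 4), (white, 40, 13, 18)}.
π_{pid, color} gives {(20, green), (40, black), (40, white)}.

{(20, green), (40, black), (40, white)}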